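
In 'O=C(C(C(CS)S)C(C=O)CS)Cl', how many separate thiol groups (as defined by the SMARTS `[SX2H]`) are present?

3

[SX2H] is the SMARTS for a thiol: an aliphatic sulfur with two connections, one being H.
The molecule carries 3 separate instances of a thiol (-SH) meeting every constraint; each maps to a distinct set of atoms, giving 3 matches.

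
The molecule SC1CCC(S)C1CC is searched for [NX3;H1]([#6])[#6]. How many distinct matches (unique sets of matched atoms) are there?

[NX3;H1]([#6])[#6] is the SMARTS for a secondary amine: a trivalent nitrogen with one H, bonded to two carbons.
No fragment in the molecule satisfies every constraint, giving 0 matches.

0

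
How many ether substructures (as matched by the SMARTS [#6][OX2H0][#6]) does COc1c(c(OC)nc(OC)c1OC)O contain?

[#6][OX2H0][#6] is the SMARTS for an ether: an aliphatic oxygen bridging two carbons with no H on the oxygen.
The molecule carries 4 separate instances of a methoxy ether (-OCH3) meeting every constraint; each maps to a distinct set of atoms, giving 4 matches.

4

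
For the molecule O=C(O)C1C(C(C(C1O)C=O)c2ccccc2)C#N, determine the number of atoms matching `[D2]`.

7

Check the 19 heavy atoms by environment: 6× C (D3) → no; 4× O (D1) → no; 2× C (D2) → match; 1× N (D1) → no; 1× c (aromatic, D3) → no; 5× c (aromatic, D2) → match.
Summing the matching environments: 2 + 5 = 7 matching atoms.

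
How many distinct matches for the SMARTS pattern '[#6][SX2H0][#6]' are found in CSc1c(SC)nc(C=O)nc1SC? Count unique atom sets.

3

[#6][SX2H0][#6] is the SMARTS for a thioether: an aliphatic sulfur bridging two carbons with no H on the sulfur.
The molecule carries 3 separate instances of a methylthio ether (-SCH3) meeting every constraint; each maps to a distinct set of atoms, giving 3 matches.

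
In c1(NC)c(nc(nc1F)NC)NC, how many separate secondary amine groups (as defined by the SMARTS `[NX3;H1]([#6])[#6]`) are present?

[NX3;H1]([#6])[#6] is the SMARTS for a secondary amine: a trivalent nitrogen with one H, bonded to two carbons.
The molecule carries 3 separate instances of an N-methylamino group (-NHCH3) meeting every constraint; each maps to a distinct set of atoms, giving 3 matches.

3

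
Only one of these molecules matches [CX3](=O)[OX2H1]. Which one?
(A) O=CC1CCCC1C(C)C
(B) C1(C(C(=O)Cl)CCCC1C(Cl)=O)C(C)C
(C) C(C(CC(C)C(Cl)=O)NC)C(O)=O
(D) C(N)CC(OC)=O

[CX3](=O)[OX2H1] describes an sp2 carbon double-bonded to O and single-bonded to an -OH oxygen (a carboxylic acid).
(A) has an aldehyde (-CHO) but there is no singly-bonded oxygen on the carbonyl carbon.
(B) has an acyl chloride (-C(=O)Cl) but the carbonyl is bonded to Cl, not to an -OH oxygen.
(C) contains a carboxylic acid group (-C(=O)OH), which satisfies every atom and bond constraint.
(D) has a methyl-ester group (-C(=O)OCH3) but the singly-bonded O has no H (OX2H0, not OX2H1).
So the answer is (C).

C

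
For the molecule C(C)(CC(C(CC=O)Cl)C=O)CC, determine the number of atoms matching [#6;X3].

2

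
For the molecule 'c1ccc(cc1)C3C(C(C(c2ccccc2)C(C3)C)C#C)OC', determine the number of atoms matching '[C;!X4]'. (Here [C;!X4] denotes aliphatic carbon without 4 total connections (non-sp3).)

Check the 23 heavy atoms by environment: 8× C (X4) → no; 2× C (X2) → match; 12× c (aromatic, X3) → no; 1× O (X2) → no.
That gives 2 matching atoms.

2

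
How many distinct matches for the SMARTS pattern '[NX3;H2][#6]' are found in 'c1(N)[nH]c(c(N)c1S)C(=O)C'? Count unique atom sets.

2

[NX3;H2][#6] is the SMARTS for a primary amine: a trivalent nitrogen with two H attached to carbon.
The molecule carries 2 separate instances of a primary amino group (-NH2) meeting every constraint; each maps to a distinct set of atoms, giving 2 matches.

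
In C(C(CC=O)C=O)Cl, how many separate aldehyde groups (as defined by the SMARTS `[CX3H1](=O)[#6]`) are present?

[CX3H1](=O)[#6] is the SMARTS for an aldehyde: an sp2 carbon with one H, double-bonded to O and single-bonded to carbon.
The molecule carries 2 separate instances of an aldehyde (-CHO) meeting every constraint; each maps to a distinct set of atoms, giving 2 matches.

2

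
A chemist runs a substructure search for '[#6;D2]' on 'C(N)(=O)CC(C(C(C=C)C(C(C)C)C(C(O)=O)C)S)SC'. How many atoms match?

The query [#6;D2] means: any carbon bonded to exactly two heavy atoms.
Check the 21 heavy atoms by environment: 2× C (D2) → match; 8× C (D3) → no; 5× C (D1) → no; 1× S (D2) → no; 3× O (D1) → no; 1× N (D1) → no; 1× S (D1) → no.
That gives 2 matching atoms.

2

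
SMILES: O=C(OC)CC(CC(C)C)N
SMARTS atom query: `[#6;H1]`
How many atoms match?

2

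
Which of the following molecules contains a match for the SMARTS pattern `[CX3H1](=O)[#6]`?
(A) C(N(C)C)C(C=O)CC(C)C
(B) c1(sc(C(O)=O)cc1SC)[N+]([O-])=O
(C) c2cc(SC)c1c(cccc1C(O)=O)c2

A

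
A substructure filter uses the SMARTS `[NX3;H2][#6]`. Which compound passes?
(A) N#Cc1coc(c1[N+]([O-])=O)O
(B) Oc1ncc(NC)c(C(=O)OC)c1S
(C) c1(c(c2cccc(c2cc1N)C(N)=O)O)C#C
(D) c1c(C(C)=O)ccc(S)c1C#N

[NX3;H2][#6] describes a trivalent nitrogen with two H attached to carbon (a primary amine).
(A) has a nitro group (-[N+](=O)[O-]) but the nitrogen is [N+] with no H, not NX3H2.
(B) has an N-methylamino group (-NHCH3) but the nitrogen bears two carbons and only one H (H1), not H2.
(C) contains a primary amino group (-NH2), which satisfies every atom and bond constraint.
(D) has a nitrile (-C#N) but the nitrogen is NX1 (triple-bonded), not NX3 with two H.
So the answer is (C).

C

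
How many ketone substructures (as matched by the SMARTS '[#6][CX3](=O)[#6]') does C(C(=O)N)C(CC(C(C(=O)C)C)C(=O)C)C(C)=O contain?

3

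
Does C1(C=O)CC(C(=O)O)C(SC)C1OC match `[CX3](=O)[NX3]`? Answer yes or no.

No

The pattern [CX3](=O)[NX3] describes a carbonyl carbon bonded to a trivalent nitrogen — an amide.
The closest candidate here is a carboxylic acid group (-C(=O)OH), but the carbonyl is bonded to O, not to an NX3 nitrogen. No other fragment satisfies the full query, so there is no match.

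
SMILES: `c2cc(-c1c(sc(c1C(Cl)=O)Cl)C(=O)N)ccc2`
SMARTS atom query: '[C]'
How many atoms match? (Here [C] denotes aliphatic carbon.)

2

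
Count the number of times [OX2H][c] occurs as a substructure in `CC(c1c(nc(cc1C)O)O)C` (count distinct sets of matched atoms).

[OX2H][c] is the SMARTS for a phenol: a hydroxyl oxygen attached to an aromatic carbon.
The molecule carries 2 separate instances of a hydroxyl group (-OH) meeting every constraint; each maps to a distinct set of atoms, giving 2 matches.

2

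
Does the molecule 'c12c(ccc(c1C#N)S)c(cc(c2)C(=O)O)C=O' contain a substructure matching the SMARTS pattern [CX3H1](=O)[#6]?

Yes

The pattern [CX3H1](=O)[#6] describes an sp2 carbon with one H, double-bonded to O and single-bonded to carbon — an aldehyde.
The molecule carries an aldehyde (-CHO), whose atoms satisfy every constraint of the query, so the pattern matches.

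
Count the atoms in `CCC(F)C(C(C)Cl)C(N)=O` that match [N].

1

Check the 11 heavy atoms by environment: 7× C → no; 1× Cl → no; 1× F → no; 1× O → no; 1× N → match.
That gives 1 matching atom.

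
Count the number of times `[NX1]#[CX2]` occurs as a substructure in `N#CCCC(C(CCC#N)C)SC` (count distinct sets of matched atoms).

2

[NX1]#[CX2] is the SMARTS for a nitrile: a nitrogen triple-bonded to a two-connected carbon.
The molecule carries 2 separate instances of a nitrile (-C#N) meeting every constraint; each maps to a distinct set of atoms, giving 2 matches.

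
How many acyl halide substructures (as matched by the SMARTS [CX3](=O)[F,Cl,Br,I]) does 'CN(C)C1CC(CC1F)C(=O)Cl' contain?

[CX3](=O)[F,Cl,Br,I] is the SMARTS for an acyl halide: a carbonyl carbon bonded to a halogen.
Exactly one fragment in the molecule meets all constraints, giving 1 match.

1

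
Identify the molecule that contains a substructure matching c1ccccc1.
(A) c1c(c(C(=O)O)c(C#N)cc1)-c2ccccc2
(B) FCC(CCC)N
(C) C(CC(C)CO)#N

A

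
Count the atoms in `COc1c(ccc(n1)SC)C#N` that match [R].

The query [R] means: R matches any atom that is part of a ring.
Check the 12 heavy atoms by environment: 1× n (aromatic, in 6-ring) → match; 5× c (aromatic, in 6-ring) → match; 1× S (acyclic) → no; 3× C (acyclic) → no; 1× N (acyclic) → no; 1× O (acyclic) → no.
Summing the matching environments: 1 + 5 = 6 matching atoms.

6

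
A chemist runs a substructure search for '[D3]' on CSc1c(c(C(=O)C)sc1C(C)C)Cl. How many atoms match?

The query [D3] means: atom with exactly three heavy-atom neighbours.
Check the 14 heavy atoms by environment: 1× s (aromatic, D2) → no; 4× c (aromatic, D3) → match; 1× Cl (D1) → no; 2× C (D3) → match; 4× C (D1) → no; 1× O (D1) → no; 1× S (D2) → no.
Summing the matching environments: 4 + 2 = 6 matching atoms.

6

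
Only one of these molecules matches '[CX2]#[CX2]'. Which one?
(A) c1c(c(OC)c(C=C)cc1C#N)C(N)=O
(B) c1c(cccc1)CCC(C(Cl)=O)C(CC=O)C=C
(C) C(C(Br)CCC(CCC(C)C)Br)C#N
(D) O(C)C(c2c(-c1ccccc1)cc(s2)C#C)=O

D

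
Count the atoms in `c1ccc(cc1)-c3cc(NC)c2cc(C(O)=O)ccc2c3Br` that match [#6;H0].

8

The query [#6;H0] means: any carbon with no attached hydrogen.
Check the 22 heavy atoms by environment: 7× c (aromatic, H0) → match; 9× c (aromatic, H1) → no; 1× Br (H0) → no; 1× C (H0) → match; 1× O (H0) → no; 1× O (H1) → no; 1× N (H1) → no; 1× C (H3) → no.
Summing the matching environments: 7 + 1 = 8 matching atoms.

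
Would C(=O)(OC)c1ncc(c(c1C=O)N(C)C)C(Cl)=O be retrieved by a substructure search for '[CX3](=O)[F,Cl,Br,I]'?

The pattern [CX3](=O)[F,Cl,Br,I] describes a carbonyl carbon bonded to a halogen — an acyl halide.
The molecule carries an acyl chloride (-C(=O)Cl), whose atoms satisfy every constraint of the query, so the pattern matches.

Yes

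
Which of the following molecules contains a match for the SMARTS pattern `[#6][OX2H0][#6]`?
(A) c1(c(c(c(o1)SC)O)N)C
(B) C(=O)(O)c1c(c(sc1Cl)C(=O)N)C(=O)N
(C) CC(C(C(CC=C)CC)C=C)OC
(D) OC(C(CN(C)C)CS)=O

[#6][OX2H0][#6] describes an aliphatic oxygen bridging two carbons with no H on the oxygen (an ether).
(A) has a hydroxyl group (-OH) but the oxygen has H1, not H0 bridging two carbons.
(B) has a carboxylic acid group (-C(=O)OH) but the -OH oxygen has H1; the =O is OX1, not OX2.
(C) contains a methoxy ether (-OCH3), which satisfies every atom and bond constraint.
(D) has a carboxylic acid group (-C(=O)OH) but the -OH oxygen has H1; the =O is OX1, not OX2.
So the answer is (C).

C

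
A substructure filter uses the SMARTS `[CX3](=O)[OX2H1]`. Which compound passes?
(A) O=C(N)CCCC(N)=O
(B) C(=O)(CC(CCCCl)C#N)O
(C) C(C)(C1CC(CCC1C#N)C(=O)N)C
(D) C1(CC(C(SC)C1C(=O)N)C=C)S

[CX3](=O)[OX2H1] describes an sp2 carbon double-bonded to O and single-bonded to an -OH oxygen (a carboxylic acid).
(A) has a primary amide (-C(=O)NH2) but the carbonyl is bonded to N, not to an -OH oxygen.
(B) contains a carboxylic acid group (-C(=O)OH), which satisfies every atom and bond constraint.
(C) has a primary amide (-C(=O)NH2) but the carbonyl is bonded to N, not to an -OH oxygen.
(D) has a primary amide (-C(=O)NH2) but the carbonyl is bonded to N, not to an -OH oxygen.
So the answer is (B).

B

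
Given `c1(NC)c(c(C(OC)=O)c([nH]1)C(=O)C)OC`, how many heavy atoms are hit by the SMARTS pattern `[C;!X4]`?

2

The query [C;!X4] means: aliphatic carbon that does not have four total connections.
Check the 16 heavy atoms by environment: 1× n (aromatic, X3) → no; 4× c (aromatic, X3) → no; 2× O (X2) → no; 4× C (X4) → no; 2× C (X3) → match; 2× O (X1) → no; 1× N (X3) → no.
That gives 2 matching atoms.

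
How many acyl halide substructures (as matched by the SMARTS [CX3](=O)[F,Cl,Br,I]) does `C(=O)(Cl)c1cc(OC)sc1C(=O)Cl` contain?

2

[CX3](=O)[F,Cl,Br,I] is the SMARTS for an acyl halide: a carbonyl carbon bonded to a halogen.
The molecule carries 2 separate instances of an acyl chloride (-C(=O)Cl) meeting every constraint; each maps to a distinct set of atoms, giving 2 matches.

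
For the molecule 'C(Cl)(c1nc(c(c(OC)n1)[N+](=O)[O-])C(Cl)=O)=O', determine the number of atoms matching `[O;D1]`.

4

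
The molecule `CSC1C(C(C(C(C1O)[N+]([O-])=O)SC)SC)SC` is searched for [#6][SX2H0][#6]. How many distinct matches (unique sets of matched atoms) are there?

[#6][SX2H0][#6] is the SMARTS for a thioether: an aliphatic sulfur bridging two carbons with no H on the sulfur.
The molecule carries 4 separate instances of a methylthio ether (-SCH3) meeting every constraint; each maps to a distinct set of atoms, giving 4 matches.

4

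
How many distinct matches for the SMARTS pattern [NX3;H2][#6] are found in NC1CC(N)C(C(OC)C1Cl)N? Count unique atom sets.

[NX3;H2][#6] is the SMARTS for a primary amine: a trivalent nitrogen with two H attached to carbon.
The molecule carries 3 separate instances of a primary amino group (-NH2) meeting every constraint; each maps to a distinct set of atoms, giving 3 matches.

3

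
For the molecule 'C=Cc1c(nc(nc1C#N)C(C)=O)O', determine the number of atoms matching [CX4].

1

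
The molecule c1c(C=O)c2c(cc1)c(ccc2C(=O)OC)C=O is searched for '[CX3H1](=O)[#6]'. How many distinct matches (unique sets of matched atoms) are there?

[CX3H1](=O)[#6] is the SMARTS for an aldehyde: an sp2 carbon with one H, double-bonded to O and single-bonded to carbon.
The molecule carries 2 separate instances of an aldehyde (-CHO) meeting every constraint; each maps to a distinct set of atoms, giving 2 matches.

2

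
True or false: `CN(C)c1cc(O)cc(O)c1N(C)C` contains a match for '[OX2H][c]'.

The pattern [OX2H][c] describes a hydroxyl oxygen attached to an aromatic carbon — a phenol.
The molecule carries a hydroxyl group (-OH), whose atoms satisfy every constraint of the query, so the pattern matches.

True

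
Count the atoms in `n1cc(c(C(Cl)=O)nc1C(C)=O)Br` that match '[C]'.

The query [C] means: uppercase C matches aliphatic (non-aromatic) carbon only.
Check the 13 heavy atoms by environment: 2× n (aromatic) → no; 4× c (aromatic) → no; 1× Br → no; 3× C → match; 2× O → no; 1× Cl → no.
That gives 3 matching atoms.

3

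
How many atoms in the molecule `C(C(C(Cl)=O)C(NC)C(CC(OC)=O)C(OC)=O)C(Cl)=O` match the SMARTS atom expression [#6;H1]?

3

Check the 21 heavy atoms by environment: 2× C (H2) → no; 3× C (H1) → match; 4× C (H0) → no; 6× O (H0) → no; 3× C (H3) → no; 1× N (H1) → no; 2× Cl (H0) → no.
That gives 3 matching atoms.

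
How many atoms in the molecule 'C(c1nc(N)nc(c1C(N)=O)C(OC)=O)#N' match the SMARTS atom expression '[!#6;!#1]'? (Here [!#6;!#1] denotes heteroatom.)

Check the 16 heavy atoms by environment: 2× n (aromatic) → match; 4× c (aromatic) → no; 4× C → no; 3× O → match; 3× N → match.
Summing the matching environments: 2 + 3 + 3 = 8 matching atoms.

8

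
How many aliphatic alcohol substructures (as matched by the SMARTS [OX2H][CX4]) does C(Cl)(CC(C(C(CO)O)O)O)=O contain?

4

[OX2H][CX4] is the SMARTS for an aliphatic alcohol: a hydroxyl oxygen bound to an sp3 (X4) carbon.
The molecule carries 4 separate instances of a hydroxyl group (-OH) meeting every constraint; each maps to a distinct set of atoms, giving 4 matches.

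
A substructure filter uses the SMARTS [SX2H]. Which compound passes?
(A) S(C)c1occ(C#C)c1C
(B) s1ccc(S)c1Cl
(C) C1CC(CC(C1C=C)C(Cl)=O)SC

[SX2H] describes an aliphatic sulfur with two connections, one being H (a thiol).
(A) has a methylthio ether (-SCH3) but the sulfur has H0 (bonded to two carbons), not H1.
(B) contains a thiol (-SH), which satisfies every atom and bond constraint.
(C) has a methylthio ether (-SCH3) but the sulfur has H0 (bonded to two carbons), not H1.
So the answer is (B).

B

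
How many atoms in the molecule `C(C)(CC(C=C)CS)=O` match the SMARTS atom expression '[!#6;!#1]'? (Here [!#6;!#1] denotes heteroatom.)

2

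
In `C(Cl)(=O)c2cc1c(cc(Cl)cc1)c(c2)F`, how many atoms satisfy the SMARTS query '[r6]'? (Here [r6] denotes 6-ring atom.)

10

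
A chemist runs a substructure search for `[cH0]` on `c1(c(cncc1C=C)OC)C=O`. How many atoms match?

3

The query [cH0] means: aromatic carbon with no attached hydrogen (substituted or ring-fusion).
Check the 12 heavy atoms by environment: 1× n (aromatic, H0) → no; 2× c (aromatic, H1) → no; 3× c (aromatic, H0) → match; 2× O (H0) → no; 1× C (H3) → no; 2× C (H1) → no; 1× C (H2) → no.
That gives 3 matching atoms.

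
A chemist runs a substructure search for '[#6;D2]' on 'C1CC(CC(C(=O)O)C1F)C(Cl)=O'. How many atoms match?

3

Check the 13 heavy atoms by environment: 5× C (D3) → no; 3× C (D2) → match; 1× F (D1) → no; 3× O (D1) → no; 1× Cl (D1) → no.
That gives 3 matching atoms.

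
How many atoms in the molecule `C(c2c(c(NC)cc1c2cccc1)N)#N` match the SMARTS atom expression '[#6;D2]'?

Check the 15 heavy atoms by environment: 5× c (aromatic, D3) → no; 5× c (aromatic, D2) → match; 1× N (D2) → no; 1× C (D1) → no; 2× N (D1) → no; 1× C (D2) → match.
Summing the matching environments: 5 + 1 = 6 matching atoms.

6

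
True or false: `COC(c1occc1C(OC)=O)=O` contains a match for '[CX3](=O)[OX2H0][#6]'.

The pattern [CX3](=O)[OX2H0][#6] describes a carbonyl carbon bonded to an oxygen that is itself bonded to carbon (no H on that O) — an ester.
The molecule carries a methyl-ester group (-C(=O)OCH3), whose atoms satisfy every constraint of the query, so the pattern matches.

True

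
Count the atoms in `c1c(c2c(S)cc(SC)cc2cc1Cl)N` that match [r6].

10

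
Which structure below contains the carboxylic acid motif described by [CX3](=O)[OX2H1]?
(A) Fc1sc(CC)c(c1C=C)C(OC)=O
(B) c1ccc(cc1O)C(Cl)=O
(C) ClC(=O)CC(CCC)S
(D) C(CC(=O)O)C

D

[CX3](=O)[OX2H1] describes an sp2 carbon double-bonded to O and single-bonded to an -OH oxygen (a carboxylic acid).
(A) has a methyl-ester group (-C(=O)OCH3) but the singly-bonded O has no H (OX2H0, not OX2H1).
(B) has an acyl chloride (-C(=O)Cl) but the carbonyl is bonded to Cl, not to an -OH oxygen.
(C) has an acyl chloride (-C(=O)Cl) but the carbonyl is bonded to Cl, not to an -OH oxygen.
(D) contains a carboxylic acid group (-C(=O)OH), which satisfies every atom and bond constraint.
So the answer is (D).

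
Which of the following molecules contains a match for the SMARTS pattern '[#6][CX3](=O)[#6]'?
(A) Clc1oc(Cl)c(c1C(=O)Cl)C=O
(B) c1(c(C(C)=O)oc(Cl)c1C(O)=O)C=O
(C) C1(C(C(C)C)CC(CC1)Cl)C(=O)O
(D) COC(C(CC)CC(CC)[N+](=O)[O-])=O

B

[#6][CX3](=O)[#6] describes a carbonyl carbon (no H) flanked by two carbons (a ketone).
(A) has an aldehyde (-CHO) but the carbonyl carbon has H1, so it is not flanked by two carbons.
(B) contains an acetyl/ketone group (-C(=O)CH3), which satisfies every atom and bond constraint.
(C) has a carboxylic acid group (-C(=O)OH) but one neighbour of the carbonyl carbon is O, not C.
(D) has a methyl-ester group (-C(=O)OCH3) but one neighbour of the carbonyl carbon is O, not C.
So the answer is (B).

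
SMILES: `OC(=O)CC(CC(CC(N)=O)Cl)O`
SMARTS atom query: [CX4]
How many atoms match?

5

Check the 13 heavy atoms by environment: 5× C (X4) → match; 2× C (X3) → no; 2× O (X1) → no; 1× N (X3) → no; 2× O (X2) → no; 1× Cl (X1) → no.
That gives 5 matching atoms.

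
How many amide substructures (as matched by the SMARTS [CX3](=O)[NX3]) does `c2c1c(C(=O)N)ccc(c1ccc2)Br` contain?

[CX3](=O)[NX3] is the SMARTS for an amide: a carbonyl carbon bonded to a trivalent nitrogen.
Exactly one fragment in the molecule meets all constraints, giving 1 match.

1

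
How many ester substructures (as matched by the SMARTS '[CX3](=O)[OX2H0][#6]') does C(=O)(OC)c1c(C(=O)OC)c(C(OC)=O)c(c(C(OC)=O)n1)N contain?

4

[CX3](=O)[OX2H0][#6] is the SMARTS for an ester: a carbonyl carbon bonded to an oxygen that is itself bonded to carbon (no H on that O).
The molecule carries 4 separate instances of a methyl-ester group (-C(=O)OCH3) meeting every constraint; each maps to a distinct set of atoms, giving 4 matches.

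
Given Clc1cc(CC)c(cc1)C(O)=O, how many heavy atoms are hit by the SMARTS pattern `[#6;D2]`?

Check the 12 heavy atoms by environment: 3× c (aromatic, D3) → no; 3× c (aromatic, D2) → match; 1× Cl (D1) → no; 1× C (D2) → match; 1× C (D1) → no; 1× C (D3) → no; 2× O (D1) → no.
Summing the matching environments: 3 + 1 = 4 matching atoms.

4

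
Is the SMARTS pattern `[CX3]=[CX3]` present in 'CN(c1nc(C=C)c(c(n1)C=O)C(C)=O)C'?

Yes

The pattern [CX3]=[CX3] describes a non-aromatic C=C double bond between two sp2 carbons — an alkene.
The molecule carries a vinyl group (-CH=CH2), whose atoms satisfy every constraint of the query, so the pattern matches.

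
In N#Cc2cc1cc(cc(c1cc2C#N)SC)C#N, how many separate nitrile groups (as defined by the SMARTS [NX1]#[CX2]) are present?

3

[NX1]#[CX2] is the SMARTS for a nitrile: a nitrogen triple-bonded to a two-connected carbon.
The molecule carries 3 separate instances of a nitrile (-C#N) meeting every constraint; each maps to a distinct set of atoms, giving 3 matches.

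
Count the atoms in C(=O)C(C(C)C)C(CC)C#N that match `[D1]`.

5

The query [D1] means: atom with exactly one heavy-atom neighbour (degree 1).
Check the 11 heavy atoms by environment: 3× C (D1) → match; 3× C (D3) → no; 3× C (D2) → no; 1× O (D1) → match; 1× N (D1) → match.
Summing the matching environments: 3 + 1 + 1 = 5 matching atoms.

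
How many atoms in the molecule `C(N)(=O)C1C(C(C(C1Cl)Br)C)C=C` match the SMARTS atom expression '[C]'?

9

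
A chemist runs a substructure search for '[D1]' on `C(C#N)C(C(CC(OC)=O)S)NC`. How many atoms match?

5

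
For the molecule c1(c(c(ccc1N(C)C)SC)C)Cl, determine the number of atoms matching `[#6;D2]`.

2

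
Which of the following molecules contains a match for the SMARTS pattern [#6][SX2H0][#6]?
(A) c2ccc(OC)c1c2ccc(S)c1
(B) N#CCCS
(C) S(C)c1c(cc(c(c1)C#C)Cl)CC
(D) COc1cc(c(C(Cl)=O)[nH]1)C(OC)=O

[#6][SX2H0][#6] describes an aliphatic sulfur bridging two carbons with no H on the sulfur (a thioether).
(A) has a methoxy ether (-OCH3) but the bridging atom is O, not S.
(B) has a thiol (-SH) but the sulfur has H1, not H0 bridging two carbons.
(C) contains a methylthio ether (-SCH3), which satisfies every atom and bond constraint.
(D) has a methoxy ether (-OCH3) but the bridging atom is O, not S.
So the answer is (C).

C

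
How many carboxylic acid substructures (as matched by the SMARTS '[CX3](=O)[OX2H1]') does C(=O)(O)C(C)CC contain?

[CX3](=O)[OX2H1] is the SMARTS for a carboxylic acid: an sp2 carbon double-bonded to O and single-bonded to an -OH oxygen.
Exactly one fragment in the molecule meets all constraints, giving 1 match.

1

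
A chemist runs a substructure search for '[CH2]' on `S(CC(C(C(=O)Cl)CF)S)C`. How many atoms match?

The query [CH2] means: aliphatic carbon with exactly two hydrogens.
Check the 11 heavy atoms by environment: 2× C (H2) → match; 2× C (H1) → no; 1× F (H0) → no; 1× C (H0) → no; 1× O (H0) → no; 1× Cl (H0) → no; 1× S (H1) → no; 1× S (H0) → no; 1× C (H3) → no.
That gives 2 matching atoms.

2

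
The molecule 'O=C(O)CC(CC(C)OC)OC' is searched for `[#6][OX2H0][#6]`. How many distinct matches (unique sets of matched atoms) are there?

[#6][OX2H0][#6] is the SMARTS for an ether: an aliphatic oxygen bridging two carbons with no H on the oxygen.
The molecule carries 2 separate instances of a methoxy ether (-OCH3) meeting every constraint; each maps to a distinct set of atoms, giving 2 matches.

2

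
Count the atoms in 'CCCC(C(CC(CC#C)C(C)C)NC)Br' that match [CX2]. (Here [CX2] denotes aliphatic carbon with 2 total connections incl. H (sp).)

2

Check the 16 heavy atoms by environment: 12× C (X4) → no; 1× Br (X1) → no; 1× N (X3) → no; 2× C (X2) → match.
That gives 2 matching atoms.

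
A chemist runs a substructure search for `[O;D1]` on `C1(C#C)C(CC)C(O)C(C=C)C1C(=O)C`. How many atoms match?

The query [O;D1] means: aliphatic oxygen bonded to exactly one heavy atom.
Check the 15 heavy atoms by environment: 6× C (D3) → no; 3× C (D2) → no; 4× C (D1) → no; 2× O (D1) → match.
That gives 2 matching atoms.

2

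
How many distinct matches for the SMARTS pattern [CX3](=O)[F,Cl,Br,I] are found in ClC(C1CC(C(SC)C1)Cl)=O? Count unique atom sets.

1

[CX3](=O)[F,Cl,Br,I] is the SMARTS for an acyl halide: a carbonyl carbon bonded to a halogen.
Exactly one fragment in the molecule meets all constraints, giving 1 match.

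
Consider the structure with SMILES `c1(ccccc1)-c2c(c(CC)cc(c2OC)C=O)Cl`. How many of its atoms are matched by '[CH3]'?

2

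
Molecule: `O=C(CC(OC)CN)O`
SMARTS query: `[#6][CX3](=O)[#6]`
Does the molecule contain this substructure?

No

The pattern [#6][CX3](=O)[#6] describes a carbonyl carbon (no H) flanked by two carbons — a ketone.
The closest candidate here is a carboxylic acid group (-C(=O)OH), but one neighbour of the carbonyl carbon is O, not C. No other fragment satisfies the full query, so there is no match.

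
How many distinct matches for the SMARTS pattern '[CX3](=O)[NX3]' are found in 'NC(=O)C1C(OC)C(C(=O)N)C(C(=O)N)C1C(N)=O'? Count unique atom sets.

[CX3](=O)[NX3] is the SMARTS for an amide: a carbonyl carbon bonded to a trivalent nitrogen.
The molecule carries 4 separate instances of a primary amide (-C(=O)NH2) meeting every constraint; each maps to a distinct set of atoms, giving 4 matches.

4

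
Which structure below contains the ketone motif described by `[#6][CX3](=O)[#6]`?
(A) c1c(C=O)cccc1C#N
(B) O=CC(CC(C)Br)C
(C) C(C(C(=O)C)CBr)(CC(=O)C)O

C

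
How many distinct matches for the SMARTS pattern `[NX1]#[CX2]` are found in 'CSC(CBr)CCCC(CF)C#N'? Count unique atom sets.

[NX1]#[CX2] is the SMARTS for a nitrile: a nitrogen triple-bonded to a two-connected carbon.
Exactly one fragment in the molecule meets all constraints, giving 1 match.

1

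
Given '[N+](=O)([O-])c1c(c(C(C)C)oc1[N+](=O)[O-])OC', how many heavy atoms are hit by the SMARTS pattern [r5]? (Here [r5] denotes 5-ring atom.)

The query [r5] means: r5 matches atoms in a five-membered ring.
Check the 16 heavy atoms by environment: 1× o (aromatic, in 5-ring) → match; 4× c (aromatic, in 5-ring) → match; 4× C (acyclic) → no; 3× O (acyclic) → no; 2× N (charge +1, acyclic) → no; 2× O (charge -1, acyclic) → no.
Summing the matching environments: 1 + 4 = 5 matching atoms.

5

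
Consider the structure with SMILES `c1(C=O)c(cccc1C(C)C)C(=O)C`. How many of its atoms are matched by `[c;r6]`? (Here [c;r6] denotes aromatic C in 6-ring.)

6

The query [c;r6] means: aromatic carbon that belongs to a six-membered ring.
Check the 14 heavy atoms by environment: 6× c (aromatic, in 6-ring) → match; 6× C (acyclic) → no; 2× O (acyclic) → no.
That gives 6 matching atoms.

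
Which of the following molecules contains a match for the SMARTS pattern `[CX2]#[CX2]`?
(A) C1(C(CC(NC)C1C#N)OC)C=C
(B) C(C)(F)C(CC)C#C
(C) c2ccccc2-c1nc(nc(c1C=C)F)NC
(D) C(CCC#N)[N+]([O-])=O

[CX2]#[CX2] describes a carbon-carbon triple bond (an alkyne).
(A) has a vinyl group (-CH=CH2) but the C=C is a double bond; both carbons are CX3, not CX2.
(B) contains an ethynyl group (-C#CH), which satisfies every atom and bond constraint.
(C) has a vinyl group (-CH=CH2) but the C=C is a double bond; both carbons are CX3, not CX2.
(D) has a nitrile (-C#N) but the triple bond is C#N, not C#C.
So the answer is (B).

B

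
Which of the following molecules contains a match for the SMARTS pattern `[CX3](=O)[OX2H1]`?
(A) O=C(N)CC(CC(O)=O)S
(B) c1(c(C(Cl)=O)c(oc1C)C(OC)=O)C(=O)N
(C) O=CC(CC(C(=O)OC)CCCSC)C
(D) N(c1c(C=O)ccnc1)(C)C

A

[CX3](=O)[OX2H1] describes an sp2 carbon double-bonded to O and single-bonded to an -OH oxygen (a carboxylic acid).
(A) contains a carboxylic acid group (-C(=O)OH), which satisfies every atom and bond constraint.
(B) has an acyl chloride (-C(=O)Cl) but the carbonyl is bonded to Cl, not to an -OH oxygen.
(C) has a methyl-ester group (-C(=O)OCH3) but the singly-bonded O has no H (OX2H0, not OX2H1).
(D) has an aldehyde (-CHO) but there is no singly-bonded oxygen on the carbonyl carbon.
So the answer is (A).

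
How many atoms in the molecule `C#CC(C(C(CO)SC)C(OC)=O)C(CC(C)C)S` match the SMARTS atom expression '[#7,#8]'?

The query [#7,#8] means: nitrogen or oxygen (comma = OR).
Check the 19 heavy atoms by environment: 14× C → no; 3× O → match; 2× S → no.
That gives 3 matching atoms.

3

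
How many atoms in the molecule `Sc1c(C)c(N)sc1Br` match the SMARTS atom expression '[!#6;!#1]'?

Check the 9 heavy atoms by environment: 1× s (aromatic) → match; 4× c (aromatic) → no; 1× Br → match; 1× N → match; 1× S → match; 1× C → no.
Summing the matching environments: 1 + 1 + 1 + 1 = 4 matching atoms.

4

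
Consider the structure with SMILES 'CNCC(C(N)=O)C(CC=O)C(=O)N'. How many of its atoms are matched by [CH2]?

2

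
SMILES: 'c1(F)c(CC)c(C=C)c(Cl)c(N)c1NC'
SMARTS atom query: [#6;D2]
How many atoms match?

2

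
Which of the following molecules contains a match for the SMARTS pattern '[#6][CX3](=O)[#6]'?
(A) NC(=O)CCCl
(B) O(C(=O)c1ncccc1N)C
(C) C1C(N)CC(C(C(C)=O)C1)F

[#6][CX3](=O)[#6] describes a carbonyl carbon (no H) flanked by two carbons (a ketone).
(A) has a primary amide (-C(=O)NH2) but one neighbour of the carbonyl carbon is N, not C.
(B) has a methyl-ester group (-C(=O)OCH3) but one neighbour of the carbonyl carbon is O, not C.
(C) contains an acetyl/ketone group (-C(=O)CH3), which satisfies every atom and bond constraint.
So the answer is (C).

C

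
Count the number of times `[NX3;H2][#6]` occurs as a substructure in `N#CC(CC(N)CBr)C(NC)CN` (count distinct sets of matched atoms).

2

[NX3;H2][#6] is the SMARTS for a primary amine: a trivalent nitrogen with two H attached to carbon.
The molecule carries 2 separate instances of a primary amino group (-NH2) meeting every constraint; each maps to a distinct set of atoms, giving 2 matches.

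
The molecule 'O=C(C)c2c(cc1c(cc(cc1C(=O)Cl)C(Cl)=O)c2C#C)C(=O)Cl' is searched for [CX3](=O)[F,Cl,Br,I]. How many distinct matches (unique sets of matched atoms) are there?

3

[CX3](=O)[F,Cl,Br,I] is the SMARTS for an acyl halide: a carbonyl carbon bonded to a halogen.
The molecule carries 3 separate instances of an acyl chloride (-C(=O)Cl) meeting every constraint; each maps to a distinct set of atoms, giving 3 matches.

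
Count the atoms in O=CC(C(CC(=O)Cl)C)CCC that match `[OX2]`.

0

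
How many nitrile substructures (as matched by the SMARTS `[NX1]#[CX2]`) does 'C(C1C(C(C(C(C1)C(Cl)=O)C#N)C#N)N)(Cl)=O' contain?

[NX1]#[CX2] is the SMARTS for a nitrile: a nitrogen triple-bonded to a two-connected carbon.
The molecule carries 2 separate instances of a nitrile (-C#N) meeting every constraint; each maps to a distinct set of atoms, giving 2 matches.

2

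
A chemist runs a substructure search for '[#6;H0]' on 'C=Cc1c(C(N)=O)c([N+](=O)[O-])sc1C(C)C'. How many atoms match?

5

The query [#6;H0] means: any carbon with no attached hydrogen.
Check the 16 heavy atoms by environment: 1× s (aromatic, H0) → no; 4× c (aromatic, H0) → match; 1× N (charge +1, H0) → no; 1× O (charge -1, H0) → no; 2× O (H0) → no; 1× C (H0) → match; 1× N (H2) → no; 2× C (H1) → no; 1× C (H2) → no; 2× C (H3) → no.
Summing the matching environments: 4 + 1 = 5 matching atoms.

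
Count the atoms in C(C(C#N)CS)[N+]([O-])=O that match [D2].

3

The query [D2] means: atom with exactly two heavy-atom neighbours.
Check the 9 heavy atoms by environment: 3× C (D2) → match; 1× C (D3) → no; 1× N (charge +1, D3) → no; 1× O (charge -1, D1) → no; 1× O (D1) → no; 1× N (D1) → no; 1× S (D1) → no.
That gives 3 matching atoms.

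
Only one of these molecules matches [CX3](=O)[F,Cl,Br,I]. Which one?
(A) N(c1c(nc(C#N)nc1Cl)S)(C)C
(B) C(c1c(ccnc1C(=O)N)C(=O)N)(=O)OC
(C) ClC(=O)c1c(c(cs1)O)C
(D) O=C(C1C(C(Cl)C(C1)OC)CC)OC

C

[CX3](=O)[F,Cl,Br,I] describes a carbonyl carbon bonded to a halogen (an acyl halide).
(A) has a chloro substituent but the Cl is not on a carbonyl carbon.
(B) has a methyl-ester group (-C(=O)OCH3) but the carbonyl is bonded to -O-C, not to a halogen.
(C) contains an acyl chloride (-C(=O)Cl), which satisfies every atom and bond constraint.
(D) has a methyl-ester group (-C(=O)OCH3) but the carbonyl is bonded to -O-C, not to a halogen.
So the answer is (C).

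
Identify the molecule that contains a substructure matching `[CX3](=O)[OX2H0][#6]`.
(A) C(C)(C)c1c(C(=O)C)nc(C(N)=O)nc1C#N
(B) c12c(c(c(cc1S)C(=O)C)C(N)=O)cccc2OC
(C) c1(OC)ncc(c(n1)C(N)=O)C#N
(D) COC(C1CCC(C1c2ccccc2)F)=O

D

[CX3](=O)[OX2H0][#6] describes a carbonyl carbon bonded to an oxygen that is itself bonded to carbon (no H on that O) (an ester).
(A) has a primary amide (-C(=O)NH2) but the carbonyl is bonded to N, not to an O-C linkage.
(B) has a methoxy ether (-OCH3) but the ether oxygen is not adjacent to a C=O carbon.
(C) has a methoxy ether (-OCH3) but the ether oxygen is not adjacent to a C=O carbon.
(D) contains a methyl-ester group (-C(=O)OCH3), which satisfies every atom and bond constraint.
So the answer is (D).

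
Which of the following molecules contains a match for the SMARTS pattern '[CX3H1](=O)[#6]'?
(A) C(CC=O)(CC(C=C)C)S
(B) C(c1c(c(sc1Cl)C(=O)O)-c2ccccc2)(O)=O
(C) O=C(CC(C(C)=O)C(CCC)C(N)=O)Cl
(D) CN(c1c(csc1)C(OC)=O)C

A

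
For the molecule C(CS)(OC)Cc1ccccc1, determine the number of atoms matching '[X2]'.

2

The query [X2] means: any atom with exactly two total connections (bonds + H).
Check the 12 heavy atoms by environment: 4× C (X4) → no; 1× O (X2) → match; 6× c (aromatic, X3) → no; 1× S (X2) → match.
Summing the matching environments: 1 + 1 = 2 matching atoms.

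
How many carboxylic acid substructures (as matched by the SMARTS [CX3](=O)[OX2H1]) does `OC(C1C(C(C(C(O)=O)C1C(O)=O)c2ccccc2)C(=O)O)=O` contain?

[CX3](=O)[OX2H1] is the SMARTS for a carboxylic acid: an sp2 carbon double-bonded to O and single-bonded to an -OH oxygen.
The molecule carries 4 separate instances of a carboxylic acid group (-C(=O)OH) meeting every constraint; each maps to a distinct set of atoms, giving 4 matches.

4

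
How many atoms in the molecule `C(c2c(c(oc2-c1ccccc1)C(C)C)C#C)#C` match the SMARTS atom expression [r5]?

Check the 18 heavy atoms by environment: 1× o (aromatic, in 5-ring) → match; 4× c (aromatic, in 5-ring) → match; 7× C (acyclic) → no; 6× c (aromatic, in 6-ring) → no.
Summing the matching environments: 1 + 4 = 5 matching atoms.

5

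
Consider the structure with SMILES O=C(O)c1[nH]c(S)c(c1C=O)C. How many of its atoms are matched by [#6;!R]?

3

The query [#6;!R] means: carbon not in any ring.
Check the 12 heavy atoms by environment: 1× n (aromatic, in 5-ring) → no; 4× c (aromatic, in 5-ring) → no; 3× C (acyclic) → match; 1× S (acyclic) → no; 3× O (acyclic) → no.
That gives 3 matching atoms.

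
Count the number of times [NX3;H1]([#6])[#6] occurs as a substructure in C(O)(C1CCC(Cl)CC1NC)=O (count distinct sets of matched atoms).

1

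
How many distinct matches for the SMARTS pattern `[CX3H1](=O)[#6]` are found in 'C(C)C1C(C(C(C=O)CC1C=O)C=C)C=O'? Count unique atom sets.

[CX3H1](=O)[#6] is the SMARTS for an aldehyde: an sp2 carbon with one H, double-bonded to O and single-bonded to carbon.
The molecule carries 3 separate instances of an aldehyde (-CHO) meeting every constraint; each maps to a distinct set of atoms, giving 3 matches.

3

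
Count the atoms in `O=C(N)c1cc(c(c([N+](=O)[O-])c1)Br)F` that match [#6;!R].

1

The query [#6;!R] means: carbon not in any ring.
Check the 14 heavy atoms by environment: 6× c (aromatic, in 6-ring) → no; 1× Br (acyclic) → no; 1× F (acyclic) → no; 1× N (charge +1, acyclic) → no; 1× O (charge -1, acyclic) → no; 2× O (acyclic) → no; 1× C (acyclic) → match; 1× N (acyclic) → no.
That gives 1 matching atom.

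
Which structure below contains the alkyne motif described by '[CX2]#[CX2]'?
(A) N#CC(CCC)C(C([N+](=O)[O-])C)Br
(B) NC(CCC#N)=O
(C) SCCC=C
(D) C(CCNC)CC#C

D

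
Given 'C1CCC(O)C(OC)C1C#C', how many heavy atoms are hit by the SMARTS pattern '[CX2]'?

2

The query [CX2] means: C with X2: aliphatic carbon with exactly 2 total connections.
Check the 11 heavy atoms by environment: 7× C (X4) → no; 2× O (X2) → no; 2× C (X2) → match.
That gives 2 matching atoms.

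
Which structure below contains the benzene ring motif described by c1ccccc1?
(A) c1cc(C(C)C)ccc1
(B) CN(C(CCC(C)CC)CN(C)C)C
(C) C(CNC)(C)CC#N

c1ccccc1 describes six aromatic carbons in a ring (a benzene ring).
(A) contains the required atom environment, so the pattern matches.
(B) has a methyl group (-CH3) but no six-membered all-carbon aromatic ring is present.
(C) has a methyl group (-CH3) but no six-membered all-carbon aromatic ring is present.
So the answer is (A).

A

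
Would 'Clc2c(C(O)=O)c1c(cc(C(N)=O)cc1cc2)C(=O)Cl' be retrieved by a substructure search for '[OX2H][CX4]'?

The pattern [OX2H][CX4] describes a hydroxyl oxygen bound to an sp3 (X4) carbon — an aliphatic alcohol.
The closest candidate here is a carboxylic acid group (-C(=O)OH), but the -OH is on a CX3 carbonyl carbon, not a CX4 carbon. No other fragment satisfies the full query, so there is no match.

No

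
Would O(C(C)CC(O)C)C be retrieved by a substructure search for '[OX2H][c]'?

No

The pattern [OX2H][c] describes a hydroxyl oxygen attached to an aromatic carbon — a phenol.
The closest candidate here is a hydroxyl group (-OH), but the -OH is on an aliphatic carbon, not an aromatic c. No other fragment satisfies the full query, so there is no match.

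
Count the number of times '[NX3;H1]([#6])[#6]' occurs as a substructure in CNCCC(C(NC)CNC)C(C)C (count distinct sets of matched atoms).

3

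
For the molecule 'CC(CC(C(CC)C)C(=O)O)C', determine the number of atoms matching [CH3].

4

The query [CH3] means: aliphatic carbon with exactly three hydrogens.
Check the 12 heavy atoms by environment: 2× C (H2) → no; 3× C (H1) → no; 4× C (H3) → match; 1× C (H0) → no; 1× O (H0) → no; 1× O (H1) → no.
That gives 4 matching atoms.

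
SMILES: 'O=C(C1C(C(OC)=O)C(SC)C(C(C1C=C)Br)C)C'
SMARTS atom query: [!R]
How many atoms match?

13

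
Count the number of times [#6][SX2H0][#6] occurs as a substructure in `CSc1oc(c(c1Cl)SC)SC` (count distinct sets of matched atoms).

3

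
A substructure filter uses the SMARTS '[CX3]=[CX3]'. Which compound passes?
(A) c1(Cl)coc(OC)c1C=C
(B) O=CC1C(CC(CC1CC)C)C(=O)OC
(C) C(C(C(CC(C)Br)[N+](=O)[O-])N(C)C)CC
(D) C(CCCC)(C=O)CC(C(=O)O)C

A

[CX3]=[CX3] describes a non-aromatic C=C double bond between two sp2 carbons (an alkene).
(A) contains a vinyl group (-CH=CH2), which satisfies every atom and bond constraint.
(B) has an ethyl group (-CH2CH3) but its C-C bond is a single bond between CX4 carbons, not CX3=CX3.
(C) has an ethyl group (-CH2CH3) but its C-C bond is a single bond between CX4 carbons, not CX3=CX3.
(D) has an ethyl group (-CH2CH3) but its C-C bond is a single bond between CX4 carbons, not CX3=CX3.
So the answer is (A).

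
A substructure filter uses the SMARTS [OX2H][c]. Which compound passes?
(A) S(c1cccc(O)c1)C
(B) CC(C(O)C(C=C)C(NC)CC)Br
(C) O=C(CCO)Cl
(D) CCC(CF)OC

A

[OX2H][c] describes a hydroxyl oxygen attached to an aromatic carbon (a phenol).
(A) contains a hydroxyl group (-OH), which satisfies every atom and bond constraint.
(B) has a hydroxyl group (-OH) but the -OH is on an aliphatic carbon, not an aromatic c.
(C) has a hydroxyl group (-OH) but the -OH is on an aliphatic carbon, not an aromatic c.
(D) has a methoxy ether (-OCH3) but the oxygen has H0, not H1.
So the answer is (A).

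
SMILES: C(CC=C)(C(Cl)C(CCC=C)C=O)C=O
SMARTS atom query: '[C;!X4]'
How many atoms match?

6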